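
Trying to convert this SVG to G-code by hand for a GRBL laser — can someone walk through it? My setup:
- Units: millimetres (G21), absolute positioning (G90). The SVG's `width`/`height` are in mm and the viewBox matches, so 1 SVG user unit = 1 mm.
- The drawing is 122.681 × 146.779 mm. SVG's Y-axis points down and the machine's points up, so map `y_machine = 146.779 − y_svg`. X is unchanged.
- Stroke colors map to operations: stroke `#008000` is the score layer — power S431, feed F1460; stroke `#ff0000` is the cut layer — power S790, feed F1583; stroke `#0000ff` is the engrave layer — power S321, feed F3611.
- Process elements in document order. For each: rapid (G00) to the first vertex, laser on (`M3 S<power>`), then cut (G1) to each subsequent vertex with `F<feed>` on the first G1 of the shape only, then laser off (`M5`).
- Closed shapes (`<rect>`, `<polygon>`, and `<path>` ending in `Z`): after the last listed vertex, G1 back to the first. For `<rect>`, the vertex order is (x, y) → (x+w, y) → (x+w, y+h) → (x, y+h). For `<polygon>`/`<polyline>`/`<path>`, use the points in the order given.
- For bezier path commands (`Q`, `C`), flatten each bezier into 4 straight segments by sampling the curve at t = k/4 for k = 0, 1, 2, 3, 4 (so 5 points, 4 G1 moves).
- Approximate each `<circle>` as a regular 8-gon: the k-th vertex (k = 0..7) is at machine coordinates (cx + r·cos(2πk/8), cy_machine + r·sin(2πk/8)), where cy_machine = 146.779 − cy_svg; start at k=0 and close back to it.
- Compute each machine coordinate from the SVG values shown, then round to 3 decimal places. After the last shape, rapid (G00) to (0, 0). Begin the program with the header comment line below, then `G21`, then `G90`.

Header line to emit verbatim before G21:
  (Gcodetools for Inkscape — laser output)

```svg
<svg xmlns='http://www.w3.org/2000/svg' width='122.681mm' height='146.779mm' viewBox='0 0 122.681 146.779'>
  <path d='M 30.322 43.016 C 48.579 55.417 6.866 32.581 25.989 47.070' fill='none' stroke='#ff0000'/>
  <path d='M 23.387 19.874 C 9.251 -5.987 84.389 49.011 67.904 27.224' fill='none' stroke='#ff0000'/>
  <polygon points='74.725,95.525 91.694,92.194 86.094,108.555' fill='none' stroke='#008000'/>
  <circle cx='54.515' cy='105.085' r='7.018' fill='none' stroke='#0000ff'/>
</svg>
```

viewBox `0 0 122.681 146.779` with mm width/height → 1 unit = 1 mm. Flip: y_m = 146.779 − y_svg.

**Shape 1** — `<path>` cubic bezier, stroke `#ff0000` → cut (S790, F1583). Control points (SVG): P0=(30.322,43.016), P1=(48.579,55.417), P2=(6.866,32.581), P3=(25.989,47.070); sampled at t=k/4. Machine vertices: (30.322,103.763) → (34.658,99.935) → (27.831,102.519) → (21.166,104.711) → (25.989,99.709). Open path.

**Shape 2** — `<path>` cubic bezier, stroke `#ff0000` → cut (S790, F1583). Control points (SVG): P0=(23.387,19.874), P1=(9.251,-5.987), P2=(84.389,49.011), P3=(67.904,27.224); sampled at t=k/4. Machine vertices: (23.387,126.905) → (26.697,133.603) → (46.526,124.758) → (65.915,115.149) → (67.904,119.555). Open path.

**Shape 3** — `<polygon>` regular polygon, stroke `#008000` → score (S431, F1460). Machine vertices: (74.725,51.254) → (91.694,54.585) → (86.094,38.224) → (74.725,51.254). Closed: final G1 returns to the first vertex.

**Shape 4** — `<circle>` circle, stroke `#0000ff` → engrave (S321, F3611). Machine vertices: (61.533,41.694) → (59.477,46.656) → (54.515,48.712) → (49.553,46.656) → (47.497,41.694) → (49.553,36.732) → (54.515,34.676) → (59.477,36.732) → (61.533,41.694). Closed: final G1 returns to the first vertex.

(Gcodetools for Inkscape — laser output)
G21
G90
G00 X30.322 Y103.763
M3 S790
G1 X34.658 Y99.935 F1583
G1 X27.831 Y102.519
G1 X21.166 Y104.711
G1 X25.989 Y99.709
M5
G00 X23.387 Y126.905
M3 S790
G1 X26.697 Y133.603 F1583
G1 X46.526 Y124.758
G1 X65.915 Y115.149
G1 X67.904 Y119.555
M5
G00 X74.725 Y51.254
M3 S431
G1 X91.694 Y54.585 F1460
G1 X86.094 Y38.224
G1 X74.725 Y51.254
M5
G00 X61.533 Y41.694
M3 S321
G1 X59.477 Y46.656 F3611
G1 X54.515 Y48.712
G1 X49.553 Y46.656
G1 X47.497 Y41.694
G1 X49.553 Y36.732
G1 X54.515 Y34.676
G1 X59.477 Y36.732
G1 X61.533 Y41.694
M5
G00 X0.000 Y0.000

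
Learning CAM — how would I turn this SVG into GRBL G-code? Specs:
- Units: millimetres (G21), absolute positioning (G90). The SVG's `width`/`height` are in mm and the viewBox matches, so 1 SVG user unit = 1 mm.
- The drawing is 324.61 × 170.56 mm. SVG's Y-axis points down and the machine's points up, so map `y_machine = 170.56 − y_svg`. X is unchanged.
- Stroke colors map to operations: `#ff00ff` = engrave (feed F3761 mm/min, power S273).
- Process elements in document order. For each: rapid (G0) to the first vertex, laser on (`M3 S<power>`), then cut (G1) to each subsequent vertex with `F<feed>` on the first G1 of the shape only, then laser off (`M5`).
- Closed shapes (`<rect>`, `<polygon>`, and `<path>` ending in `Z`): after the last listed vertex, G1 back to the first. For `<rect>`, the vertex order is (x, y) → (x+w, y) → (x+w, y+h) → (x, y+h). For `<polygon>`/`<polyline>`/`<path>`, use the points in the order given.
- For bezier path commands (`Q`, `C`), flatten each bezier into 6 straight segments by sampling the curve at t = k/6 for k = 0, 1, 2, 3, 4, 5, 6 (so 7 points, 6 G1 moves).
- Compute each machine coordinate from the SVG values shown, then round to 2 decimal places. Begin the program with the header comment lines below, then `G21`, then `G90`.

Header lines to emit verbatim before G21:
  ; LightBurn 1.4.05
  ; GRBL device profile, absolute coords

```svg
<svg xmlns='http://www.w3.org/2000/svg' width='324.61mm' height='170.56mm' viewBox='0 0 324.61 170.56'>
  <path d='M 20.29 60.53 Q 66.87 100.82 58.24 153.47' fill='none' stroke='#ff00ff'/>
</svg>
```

; LightBurn 1.4.05
; GRBL device profile, absolute coords
G21
G90
G0 X20.29 Y110.03
M3 S273
G1 X34.28 Y96.26 F3761
G1 X45.21 Y81.80
G1 X53.07 Y66.65
G1 X57.86 Y50.82
G1 X59.58 Y34.30
G1 X58.24 Y17.09
M5

viewBox `0 0 324.61 170.56` with mm width/height → 1 unit = 1 mm. Flip: y_m = 170.56 − y_svg.

**Shape 1** — `<path>` quadratic bezier, stroke `#ff00ff` → engrave (S273, F3761). Control points (SVG): P0=(20.29,60.53), P1=(66.87,100.82), P2=(58.24,153.47); sampled at t=k/6. Machine vertices: (20.29,110.03) → (34.28,96.26) → (45.21,81.80) → (53.07,66.65) → (57.86,50.82) → (59.58,34.30) → (58.24,17.09). Open path.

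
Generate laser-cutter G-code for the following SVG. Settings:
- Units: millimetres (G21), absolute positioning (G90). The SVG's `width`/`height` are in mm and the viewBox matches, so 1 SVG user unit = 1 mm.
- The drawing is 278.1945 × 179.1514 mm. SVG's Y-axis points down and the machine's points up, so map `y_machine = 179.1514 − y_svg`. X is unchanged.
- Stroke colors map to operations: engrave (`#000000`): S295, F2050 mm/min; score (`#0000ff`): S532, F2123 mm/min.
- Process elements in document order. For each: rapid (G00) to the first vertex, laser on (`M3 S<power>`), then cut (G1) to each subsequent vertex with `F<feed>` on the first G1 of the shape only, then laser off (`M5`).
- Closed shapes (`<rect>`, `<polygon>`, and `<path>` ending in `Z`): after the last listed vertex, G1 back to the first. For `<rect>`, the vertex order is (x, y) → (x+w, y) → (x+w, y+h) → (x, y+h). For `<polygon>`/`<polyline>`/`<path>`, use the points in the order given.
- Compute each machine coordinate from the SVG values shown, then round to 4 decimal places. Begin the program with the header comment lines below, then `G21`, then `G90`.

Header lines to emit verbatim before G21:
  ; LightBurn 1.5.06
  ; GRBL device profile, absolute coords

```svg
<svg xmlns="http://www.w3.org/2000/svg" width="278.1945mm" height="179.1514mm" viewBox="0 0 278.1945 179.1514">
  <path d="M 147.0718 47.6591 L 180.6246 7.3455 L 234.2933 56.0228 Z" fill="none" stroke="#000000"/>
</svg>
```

1 u = 1 mm; y_m = 179.1514 − y.

[1] `<path>` closed polygon, #000000→engrave S295 F2050: (147.0718,131.4923) → (180.6246,171.8059) → (234.2933,123.1286) → (147.0718,131.4923) (closed)

; LightBurn 1.5.06
; GRBL device profile, absolute coords
G21
G90
G00 X147.0718 Y131.4923
M3 S295
G1 X180.6246 Y171.8059 F2050
G1 X234.2933 Y123.1286
G1 X147.0718 Y131.4923
M5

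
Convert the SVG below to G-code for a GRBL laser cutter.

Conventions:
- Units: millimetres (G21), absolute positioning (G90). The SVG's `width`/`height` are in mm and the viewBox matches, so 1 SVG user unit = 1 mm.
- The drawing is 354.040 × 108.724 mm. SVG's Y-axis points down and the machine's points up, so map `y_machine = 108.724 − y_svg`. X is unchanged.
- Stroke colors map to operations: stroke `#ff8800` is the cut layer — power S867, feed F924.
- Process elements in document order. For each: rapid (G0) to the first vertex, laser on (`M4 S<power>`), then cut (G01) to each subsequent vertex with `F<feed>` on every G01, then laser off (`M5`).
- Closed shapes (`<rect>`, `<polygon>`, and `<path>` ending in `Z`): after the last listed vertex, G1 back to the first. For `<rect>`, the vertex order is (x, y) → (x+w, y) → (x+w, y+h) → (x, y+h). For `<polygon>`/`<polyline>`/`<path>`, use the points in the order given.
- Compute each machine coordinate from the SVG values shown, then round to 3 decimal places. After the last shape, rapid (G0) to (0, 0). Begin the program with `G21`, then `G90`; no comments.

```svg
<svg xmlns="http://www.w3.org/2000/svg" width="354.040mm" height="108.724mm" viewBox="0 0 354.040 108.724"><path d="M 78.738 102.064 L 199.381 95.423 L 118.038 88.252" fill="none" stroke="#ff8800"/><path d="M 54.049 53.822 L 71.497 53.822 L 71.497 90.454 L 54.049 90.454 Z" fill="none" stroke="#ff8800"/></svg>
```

Since the viewBox matches the mm dimensions, user units are millimetres directly. The only transform is the Y-flip y_m = 108.724 − y_svg.

Shape 1 is a open polyline drawn with `<path>`. Its stroke #ff8800 means cut at S867, F924. After flipping Y the toolpath is (78.738,6.660) → (199.381,13.301) → (118.038,20.472).

Shape 2 is a rectangle drawn with `<path>`. Its stroke #ff8800 means cut at S867, F924. After flipping Y the toolpath is (54.049,54.902) → (71.497,54.902) → (71.497,18.270) → (54.049,18.270) → (54.049,54.902), returning to the start.

G21
G90
G0 X78.738 Y6.660
M4 S867
G01 X199.381 Y13.301 F924
G01 X118.038 Y20.472 F924
M5
G0 X54.049 Y54.902
M4 S867
G01 X71.497 Y54.902 F924
G01 X71.497 Y18.270 F924
G01 X54.049 Y18.270 F924
G01 X54.049 Y54.902 F924
M5
G0 X0.000 Y0.000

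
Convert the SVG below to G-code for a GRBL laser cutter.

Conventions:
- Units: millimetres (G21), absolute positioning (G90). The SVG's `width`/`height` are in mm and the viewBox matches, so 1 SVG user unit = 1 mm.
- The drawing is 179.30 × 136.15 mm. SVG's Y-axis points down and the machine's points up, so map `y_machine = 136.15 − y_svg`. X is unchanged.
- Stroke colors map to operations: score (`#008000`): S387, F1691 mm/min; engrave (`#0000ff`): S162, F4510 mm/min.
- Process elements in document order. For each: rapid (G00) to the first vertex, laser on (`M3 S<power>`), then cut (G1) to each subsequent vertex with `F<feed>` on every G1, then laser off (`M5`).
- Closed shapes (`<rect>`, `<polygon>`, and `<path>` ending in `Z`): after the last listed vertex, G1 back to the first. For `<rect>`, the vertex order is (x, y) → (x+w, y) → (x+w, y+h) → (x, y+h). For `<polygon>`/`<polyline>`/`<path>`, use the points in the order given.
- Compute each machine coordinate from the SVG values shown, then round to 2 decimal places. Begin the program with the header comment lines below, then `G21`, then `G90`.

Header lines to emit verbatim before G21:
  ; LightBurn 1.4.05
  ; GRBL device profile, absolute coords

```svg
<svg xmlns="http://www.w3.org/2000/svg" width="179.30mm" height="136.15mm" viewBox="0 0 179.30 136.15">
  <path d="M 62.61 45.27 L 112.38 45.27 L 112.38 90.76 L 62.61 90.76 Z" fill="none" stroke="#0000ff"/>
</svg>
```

; LightBurn 1.4.05
; GRBL device profile, absolute coords
G21
G90
G00 X62.61 Y90.88
M3 S162
G1 X112.38 Y90.88 F4510
G1 X112.38 Y45.39 F4510
G1 X62.61 Y45.39 F4510
G1 X62.61 Y90.88 F4510
M5

Since the viewBox matches the mm dimensions, user units are millimetres directly. The only transform is the Y-flip y_m = 136.15 − y_svg.

Shape 1 is a rectangle drawn with `<path>`. Its stroke #0000ff means engrave at S162, F4510. After flipping Y the toolpath is (62.61,90.88) → (112.38,90.88) → (112.38,45.39) → (62.61,45.39) → (62.61,90.88), returning to the start.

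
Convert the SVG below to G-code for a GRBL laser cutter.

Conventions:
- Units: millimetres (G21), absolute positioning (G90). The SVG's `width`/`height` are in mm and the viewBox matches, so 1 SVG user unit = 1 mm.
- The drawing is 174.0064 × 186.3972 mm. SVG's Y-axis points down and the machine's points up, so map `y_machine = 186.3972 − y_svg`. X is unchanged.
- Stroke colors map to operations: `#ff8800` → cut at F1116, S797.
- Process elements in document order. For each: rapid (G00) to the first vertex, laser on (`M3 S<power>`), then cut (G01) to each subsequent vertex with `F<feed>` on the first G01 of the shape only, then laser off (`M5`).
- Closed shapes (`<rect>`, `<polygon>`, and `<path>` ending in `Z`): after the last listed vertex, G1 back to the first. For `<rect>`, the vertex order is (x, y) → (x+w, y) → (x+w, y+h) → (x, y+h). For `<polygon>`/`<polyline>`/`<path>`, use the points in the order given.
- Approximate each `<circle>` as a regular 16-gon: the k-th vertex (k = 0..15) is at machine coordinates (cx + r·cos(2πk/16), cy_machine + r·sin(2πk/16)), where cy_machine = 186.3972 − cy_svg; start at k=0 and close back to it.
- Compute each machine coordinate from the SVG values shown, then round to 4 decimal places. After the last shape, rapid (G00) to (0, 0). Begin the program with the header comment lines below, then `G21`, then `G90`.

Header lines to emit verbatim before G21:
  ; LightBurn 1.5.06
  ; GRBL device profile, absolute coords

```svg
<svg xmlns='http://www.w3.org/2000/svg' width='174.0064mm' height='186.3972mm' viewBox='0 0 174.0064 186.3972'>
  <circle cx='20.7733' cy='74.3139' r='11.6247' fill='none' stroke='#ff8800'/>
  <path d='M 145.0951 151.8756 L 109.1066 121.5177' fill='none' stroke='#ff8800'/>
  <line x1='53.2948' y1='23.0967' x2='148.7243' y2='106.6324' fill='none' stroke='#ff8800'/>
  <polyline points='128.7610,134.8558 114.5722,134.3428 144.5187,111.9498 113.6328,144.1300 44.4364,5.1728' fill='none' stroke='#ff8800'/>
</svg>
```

; LightBurn 1.5.06
; GRBL device profile, absolute coords
G21
G90
G00 X32.3980 Y112.0833
M3 S797
G01 X31.5131 Y116.5319 F1116
G01 X28.9932 Y120.3032
G01 X25.2219 Y122.8231
G01 X20.7733 Y123.7080
G01 X16.3247 Y122.8231
G01 X12.5534 Y120.3032
G01 X10.0335 Y116.5319
G01 X9.1486 Y112.0833
G01 X10.0335 Y107.6347
G01 X12.5534 Y103.8634
G01 X16.3247 Y101.3435
G01 X20.7733 Y100.4586
G01 X25.2219 Y101.3435
G01 X28.9932 Y103.8634
G01 X31.5131 Y107.6347
G01 X32.3980 Y112.0833
M5
G00 X145.0951 Y34.5216
M3 S797
G01 X109.1066 Y64.8795 F1116
M5
G00 X53.2948 Y163.3005
M3 S797
G01 X148.7243 Y79.7648 F1116
M5
G00 X128.7610 Y51.5414
M3 S797
G01 X114.5722 Y52.0544 F1116
G01 X144.5187 Y74.4474
G01 X113.6328 Y42.2672
G01 X44.4364 Y181.2244
M5
G00 X0.0000 Y0.0000

Since the viewBox matches the mm dimensions, user units are millimetres directly. The only transform is the Y-flip y_m = 186.3972 − y_svg.

Shape 1 is a circle drawn with `<circle>`. Its stroke #ff8800 means cut at S797, F1116. After flipping Y the toolpath is (32.3980,112.0833) → (31.5131,116.5319) → (28.9932,120.3032) → (25.2219,122.8231) → (20.7733,123.7080) → (16.3247,122.8231) → (12.5534,120.3032) → (10.0335,116.5319) → (9.1486,112.0833) → (10.0335,107.6347) → (12.5534,103.8634) → (16.3247,101.3435) → (20.7733,100.4586) → (25.2219,101.3435) → (28.9932,103.8634) → (31.5131,107.6347) → (32.3980,112.0833), returning to the start.

Shape 2 is a line segment drawn with `<path>`. Its stroke #ff8800 means cut at S797, F1116. After flipping Y the toolpath is (145.0951,34.5216) → (109.1066,64.8795).

Shape 3 is a line segment drawn with `<line>`. Its stroke #ff8800 means cut at S797, F1116. After flipping Y the toolpath is (53.2948,163.3005) → (148.7243,79.7648).

Shape 4 is a open polyline drawn with `<polyline>`. Its stroke #ff8800 means cut at S797, F1116. After flipping Y the toolpath is (128.7610,51.5414) → (114.5722,52.0544) → (144.5187,74.4474) → (113.6328,42.2672) → (44.4364,181.2244).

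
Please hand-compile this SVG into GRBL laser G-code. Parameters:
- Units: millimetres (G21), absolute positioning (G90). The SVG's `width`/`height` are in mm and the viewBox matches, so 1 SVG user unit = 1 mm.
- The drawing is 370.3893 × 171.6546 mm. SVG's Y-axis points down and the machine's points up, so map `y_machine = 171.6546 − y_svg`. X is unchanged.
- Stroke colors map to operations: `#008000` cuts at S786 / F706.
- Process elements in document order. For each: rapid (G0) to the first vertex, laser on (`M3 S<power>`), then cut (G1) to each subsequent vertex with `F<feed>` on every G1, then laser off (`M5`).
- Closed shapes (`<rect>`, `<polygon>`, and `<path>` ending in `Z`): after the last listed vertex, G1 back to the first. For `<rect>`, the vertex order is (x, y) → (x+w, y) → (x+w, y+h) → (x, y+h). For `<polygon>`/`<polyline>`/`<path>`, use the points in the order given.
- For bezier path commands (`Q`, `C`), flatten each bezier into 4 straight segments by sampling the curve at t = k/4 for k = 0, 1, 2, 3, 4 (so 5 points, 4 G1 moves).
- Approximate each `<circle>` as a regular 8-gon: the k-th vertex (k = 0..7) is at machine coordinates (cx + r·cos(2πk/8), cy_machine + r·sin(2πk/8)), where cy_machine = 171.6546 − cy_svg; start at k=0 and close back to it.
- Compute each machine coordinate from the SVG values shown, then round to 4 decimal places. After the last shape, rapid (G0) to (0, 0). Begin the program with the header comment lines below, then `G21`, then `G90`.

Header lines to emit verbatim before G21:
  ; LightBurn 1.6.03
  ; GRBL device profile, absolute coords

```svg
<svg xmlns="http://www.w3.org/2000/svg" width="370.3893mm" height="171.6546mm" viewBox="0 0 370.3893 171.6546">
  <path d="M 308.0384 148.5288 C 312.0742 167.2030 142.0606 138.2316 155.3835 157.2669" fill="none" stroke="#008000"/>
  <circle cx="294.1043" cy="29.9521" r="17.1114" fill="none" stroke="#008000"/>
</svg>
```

; LightBurn 1.6.03
; GRBL device profile, absolute coords
G21
G90
G0 X308.0384 Y23.1258
M3 S786
G1 X284.0151 Y16.5591 F706
G1 X228.2283 Y18.8922 F706
G1 X174.1828 Y21.1575 F706
G1 X155.3835 Y14.3877 F706
M5
G0 X311.2157 Y141.7025
M3 S786
G1 X306.2039 Y153.8021 F706
G1 X294.1043 Y158.8139 F706
G1 X282.0047 Y153.8021 F706
G1 X276.9929 Y141.7025 F706
G1 X282.0047 Y129.6029 F706
G1 X294.1043 Y124.5911 F706
G1 X306.2039 Y129.6029 F706
G1 X311.2157 Y141.7025 F706
M5
G0 X0.0000 Y0.0000

Since the viewBox matches the mm dimensions, user units are millimetres directly. The only transform is the Y-flip y_m = 171.6546 − y_svg.

Shape 1 is a cubic bezier drawn with `<path>`. Its stroke #008000 means cut at S786, F706. After flipping Y the toolpath is (308.0384,23.1258) → (284.0151,16.5591) → (228.2283,18.8922) → (174.1828,21.1575) → (155.3835,14.3877).

Shape 2 is a circle drawn with `<circle>`. Its stroke #008000 means cut at S786, F706. After flipping Y the toolpath is (311.2157,141.7025) → (306.2039,153.8021) → (294.1043,158.8139) → (282.0047,153.8021) → (276.9929,141.7025) → (282.0047,129.6029) → (294.1043,124.5911) → (306.2039,129.6029) → (311.2157,141.7025), returning to the start.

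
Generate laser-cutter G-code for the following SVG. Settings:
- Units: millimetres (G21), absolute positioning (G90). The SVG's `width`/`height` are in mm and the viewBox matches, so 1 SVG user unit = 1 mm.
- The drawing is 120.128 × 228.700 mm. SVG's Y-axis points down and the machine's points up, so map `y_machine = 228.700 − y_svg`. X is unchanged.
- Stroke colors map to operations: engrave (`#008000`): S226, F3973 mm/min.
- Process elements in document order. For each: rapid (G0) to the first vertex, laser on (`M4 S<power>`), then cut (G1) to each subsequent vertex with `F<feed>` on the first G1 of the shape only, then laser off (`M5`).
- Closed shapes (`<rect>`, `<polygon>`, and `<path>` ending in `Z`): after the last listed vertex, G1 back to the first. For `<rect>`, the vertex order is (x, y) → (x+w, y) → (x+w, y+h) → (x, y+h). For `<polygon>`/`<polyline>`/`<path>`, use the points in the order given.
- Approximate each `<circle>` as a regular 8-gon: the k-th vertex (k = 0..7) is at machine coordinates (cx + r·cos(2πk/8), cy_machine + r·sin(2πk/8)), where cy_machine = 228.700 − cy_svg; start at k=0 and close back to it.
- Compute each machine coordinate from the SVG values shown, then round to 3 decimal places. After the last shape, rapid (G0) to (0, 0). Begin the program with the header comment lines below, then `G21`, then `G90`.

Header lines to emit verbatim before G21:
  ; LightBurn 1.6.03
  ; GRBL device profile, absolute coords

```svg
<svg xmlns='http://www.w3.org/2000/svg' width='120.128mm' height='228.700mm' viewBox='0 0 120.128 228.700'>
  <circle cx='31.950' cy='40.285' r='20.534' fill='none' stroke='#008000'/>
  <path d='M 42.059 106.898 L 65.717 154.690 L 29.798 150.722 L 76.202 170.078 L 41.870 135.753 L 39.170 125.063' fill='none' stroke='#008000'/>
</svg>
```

; LightBurn 1.6.03
; GRBL device profile, absolute coords
G21
G90
G0 X52.484 Y188.415
M4 S226
G1 X46.470 Y202.935 F3973
G1 X31.950 Y208.949
G1 X17.430 Y202.935
G1 X11.416 Y188.415
G1 X17.430 Y173.895
G1 X31.950 Y167.881
G1 X46.470 Y173.895
G1 X52.484 Y188.415
M5
G0 X42.059 Y121.802
M4 S226
G1 X65.717 Y74.010 F3973
G1 X29.798 Y77.978
G1 X76.202 Y58.622
G1 X41.870 Y92.947
G1 X39.170 Y103.637
M5
G0 X0.000 Y0.000

viewBox `0 0 120.128 228.700` with mm width/height → 1 unit = 1 mm. Flip: y_m = 228.700 − y_svg.

**Shape 1** — `<circle>` circle, stroke `#008000` → engrave (S226, F3973). Machine vertices: (52.484,188.415) → (46.470,202.935) → (31.950,208.949) → (17.430,202.935) → (11.416,188.415) → (17.430,173.895) → (31.950,167.881) → (46.470,173.895) → (52.484,188.415). Closed: final G1 returns to the first vertex.

**Shape 2** — `<path>` open polyline, stroke `#008000` → engrave (S226, F3973). Machine vertices: (42.059,121.802) → (65.717,74.010) → (29.798,77.978) → (76.202,58.622) → (41.870,92.947) → (39.170,103.637). Open path.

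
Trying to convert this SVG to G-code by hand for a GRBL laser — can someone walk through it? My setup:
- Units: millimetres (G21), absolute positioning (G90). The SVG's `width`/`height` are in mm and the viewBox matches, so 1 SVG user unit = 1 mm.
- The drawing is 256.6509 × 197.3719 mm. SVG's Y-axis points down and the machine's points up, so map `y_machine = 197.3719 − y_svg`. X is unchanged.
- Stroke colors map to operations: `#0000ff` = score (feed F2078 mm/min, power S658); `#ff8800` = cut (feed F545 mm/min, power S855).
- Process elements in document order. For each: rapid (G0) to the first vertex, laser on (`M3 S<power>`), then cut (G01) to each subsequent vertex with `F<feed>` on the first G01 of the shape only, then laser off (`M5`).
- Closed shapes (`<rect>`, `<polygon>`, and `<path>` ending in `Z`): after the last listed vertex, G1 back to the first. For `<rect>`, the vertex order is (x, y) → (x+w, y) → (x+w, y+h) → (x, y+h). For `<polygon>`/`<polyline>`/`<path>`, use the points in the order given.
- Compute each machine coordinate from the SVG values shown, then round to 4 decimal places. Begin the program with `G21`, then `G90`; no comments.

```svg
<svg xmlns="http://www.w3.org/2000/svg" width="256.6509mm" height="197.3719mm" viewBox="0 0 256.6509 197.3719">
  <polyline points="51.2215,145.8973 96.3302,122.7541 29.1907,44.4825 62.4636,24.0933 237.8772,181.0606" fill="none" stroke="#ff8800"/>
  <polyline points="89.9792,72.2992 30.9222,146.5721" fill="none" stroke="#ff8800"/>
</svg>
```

G21
G90
G0 X51.2215 Y51.4746
M3 S855
G01 X96.3302 Y74.6178 F545
G01 X29.1907 Y152.8894
G01 X62.4636 Y173.2786
G01 X237.8772 Y16.3113
M5
G0 X89.9792 Y125.0727
M3 S855
G01 X30.9222 Y50.7998 F545
M5

1 u = 1 mm; y_m = 197.3719 − y.

[1] `<polyline>` open polyline, #ff8800→cut S855 F545: (51.2215,51.4746) → (96.3302,74.6178) → (29.1907,152.8894) → (62.4636,173.2786) → (237.8772,16.3113)

[2] `<polyline>` line segment, #ff8800→cut S855 F545: (89.9792,125.0727) → (30.9222,50.7998)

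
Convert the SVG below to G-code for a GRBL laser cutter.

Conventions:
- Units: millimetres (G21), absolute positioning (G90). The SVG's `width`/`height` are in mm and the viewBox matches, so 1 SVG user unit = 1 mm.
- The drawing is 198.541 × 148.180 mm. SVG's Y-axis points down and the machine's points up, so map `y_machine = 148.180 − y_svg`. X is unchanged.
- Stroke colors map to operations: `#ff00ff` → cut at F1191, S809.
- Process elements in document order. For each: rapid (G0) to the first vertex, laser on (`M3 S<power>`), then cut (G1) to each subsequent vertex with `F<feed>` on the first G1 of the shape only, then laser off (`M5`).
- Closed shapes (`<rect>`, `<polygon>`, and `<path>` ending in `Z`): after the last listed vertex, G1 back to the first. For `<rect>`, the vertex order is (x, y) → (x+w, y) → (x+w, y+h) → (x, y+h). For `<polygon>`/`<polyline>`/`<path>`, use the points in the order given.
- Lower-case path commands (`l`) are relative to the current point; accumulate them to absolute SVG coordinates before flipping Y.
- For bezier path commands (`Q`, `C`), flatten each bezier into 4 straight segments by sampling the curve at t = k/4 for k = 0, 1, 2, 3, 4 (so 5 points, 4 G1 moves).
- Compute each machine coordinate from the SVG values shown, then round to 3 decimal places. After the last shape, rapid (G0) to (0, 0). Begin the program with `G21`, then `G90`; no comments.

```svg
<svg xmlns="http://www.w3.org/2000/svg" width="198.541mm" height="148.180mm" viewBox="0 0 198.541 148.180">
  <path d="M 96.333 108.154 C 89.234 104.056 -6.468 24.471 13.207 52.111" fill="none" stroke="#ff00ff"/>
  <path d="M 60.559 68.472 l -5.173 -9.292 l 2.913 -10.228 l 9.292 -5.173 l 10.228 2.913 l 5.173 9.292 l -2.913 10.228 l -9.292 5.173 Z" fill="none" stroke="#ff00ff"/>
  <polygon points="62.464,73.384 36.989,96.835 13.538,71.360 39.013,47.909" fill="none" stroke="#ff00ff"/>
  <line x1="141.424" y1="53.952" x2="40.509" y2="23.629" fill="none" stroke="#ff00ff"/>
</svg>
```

1 u = 1 mm; y_m = 148.180 − y.

[1] `<path>` cubic bezier, #ff00ff→cut S809 F1191: (96.333,40.026) → (77.583,54.398) → (44.730,79.949) → (16.897,99.549) → (13.207,96.069)

[2] `<path>` regular polygon, #ff00ff→cut S809 F1191: (60.559,79.708) → (55.386,89.000) → (58.299,99.228) → (67.591,104.401) → (77.819,101.488) → (82.992,92.196) → (80.079,81.968) → (70.787,76.795) → (60.559,79.708) (closed)

[3] `<polygon>` regular polygon, #ff00ff→cut S809 F1191: (62.464,74.796) → (36.989,51.345) → (13.538,76.820) → (39.013,100.271) → (62.464,74.796) (closed)

[4] `<line>` line segment, #ff00ff→cut S809 F1191: (141.424,94.228) → (40.509,124.551)

G21
G90
G0 X96.333 Y40.026
M3 S809
G1 X77.583 Y54.398 F1191
G1 X44.730 Y79.949
G1 X16.897 Y99.549
G1 X13.207 Y96.069
M5
G0 X60.559 Y79.708
M3 S809
G1 X55.386 Y89.000 F1191
G1 X58.299 Y99.228
G1 X67.591 Y104.401
G1 X77.819 Y101.488
G1 X82.992 Y92.196
G1 X80.079 Y81.968
G1 X70.787 Y76.795
G1 X60.559 Y79.708
M5
G0 X62.464 Y74.796
M3 S809
G1 X36.989 Y51.345 F1191
G1 X13.538 Y76.820
G1 X39.013 Y100.271
G1 X62.464 Y74.796
M5
G0 X141.424 Y94.228
M3 S809
G1 X40.509 Y124.551 F1191
M5
G0 X0.000 Y0.000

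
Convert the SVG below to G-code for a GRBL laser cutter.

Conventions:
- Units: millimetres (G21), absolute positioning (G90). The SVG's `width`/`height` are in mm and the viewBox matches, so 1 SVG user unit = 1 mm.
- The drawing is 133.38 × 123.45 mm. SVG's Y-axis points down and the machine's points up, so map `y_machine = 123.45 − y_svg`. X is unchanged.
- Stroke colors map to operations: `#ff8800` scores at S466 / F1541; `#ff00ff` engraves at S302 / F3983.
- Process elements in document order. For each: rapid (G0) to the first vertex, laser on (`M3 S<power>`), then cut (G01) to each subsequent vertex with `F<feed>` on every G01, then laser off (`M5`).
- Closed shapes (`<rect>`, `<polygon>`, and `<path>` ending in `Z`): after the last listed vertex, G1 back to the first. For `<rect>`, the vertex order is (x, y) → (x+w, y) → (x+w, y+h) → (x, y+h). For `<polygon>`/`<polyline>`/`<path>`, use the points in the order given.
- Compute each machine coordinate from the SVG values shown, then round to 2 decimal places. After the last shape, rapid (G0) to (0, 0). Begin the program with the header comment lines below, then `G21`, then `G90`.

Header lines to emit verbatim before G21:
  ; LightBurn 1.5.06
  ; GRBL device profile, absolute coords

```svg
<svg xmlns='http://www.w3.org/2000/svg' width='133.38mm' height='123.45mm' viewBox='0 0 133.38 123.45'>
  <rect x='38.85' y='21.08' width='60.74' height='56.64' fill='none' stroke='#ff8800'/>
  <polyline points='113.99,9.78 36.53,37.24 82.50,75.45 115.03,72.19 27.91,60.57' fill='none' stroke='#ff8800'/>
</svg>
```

; LightBurn 1.5.06
; GRBL device profile, absolute coords
G21
G90
G0 X38.85 Y102.37
M3 S466
G01 X99.59 Y102.37 F1541
G01 X99.59 Y45.73 F1541
G01 X38.85 Y45.73 F1541
G01 X38.85 Y102.37 F1541
M5
G0 X113.99 Y113.67
M3 S466
G01 X36.53 Y86.21 F1541
G01 X82.50 Y48.00 F1541
G01 X115.03 Y51.26 F1541
G01 X27.91 Y62.88 F1541
M5
G0 X0.00 Y0.00

viewBox `0 0 133.38 123.45` with mm width/height → 1 unit = 1 mm. Flip: y_m = 123.45 − y_svg.

**Shape 1** — `<rect>` rectangle, stroke `#ff8800` → score (S466, F1541). Machine vertices: (38.85,102.37) → (99.59,102.37) → (99.59,45.73) → (38.85,45.73) → (38.85,102.37). Closed: final G1 returns to the first vertex.

**Shape 2** — `<polyline>` open polyline, stroke `#ff8800` → score (S466, F1541). Machine vertices: (113.99,113.67) → (36.53,86.21) → (82.50,48.00) → (115.03,51.26) → (27.91,62.88). Open path.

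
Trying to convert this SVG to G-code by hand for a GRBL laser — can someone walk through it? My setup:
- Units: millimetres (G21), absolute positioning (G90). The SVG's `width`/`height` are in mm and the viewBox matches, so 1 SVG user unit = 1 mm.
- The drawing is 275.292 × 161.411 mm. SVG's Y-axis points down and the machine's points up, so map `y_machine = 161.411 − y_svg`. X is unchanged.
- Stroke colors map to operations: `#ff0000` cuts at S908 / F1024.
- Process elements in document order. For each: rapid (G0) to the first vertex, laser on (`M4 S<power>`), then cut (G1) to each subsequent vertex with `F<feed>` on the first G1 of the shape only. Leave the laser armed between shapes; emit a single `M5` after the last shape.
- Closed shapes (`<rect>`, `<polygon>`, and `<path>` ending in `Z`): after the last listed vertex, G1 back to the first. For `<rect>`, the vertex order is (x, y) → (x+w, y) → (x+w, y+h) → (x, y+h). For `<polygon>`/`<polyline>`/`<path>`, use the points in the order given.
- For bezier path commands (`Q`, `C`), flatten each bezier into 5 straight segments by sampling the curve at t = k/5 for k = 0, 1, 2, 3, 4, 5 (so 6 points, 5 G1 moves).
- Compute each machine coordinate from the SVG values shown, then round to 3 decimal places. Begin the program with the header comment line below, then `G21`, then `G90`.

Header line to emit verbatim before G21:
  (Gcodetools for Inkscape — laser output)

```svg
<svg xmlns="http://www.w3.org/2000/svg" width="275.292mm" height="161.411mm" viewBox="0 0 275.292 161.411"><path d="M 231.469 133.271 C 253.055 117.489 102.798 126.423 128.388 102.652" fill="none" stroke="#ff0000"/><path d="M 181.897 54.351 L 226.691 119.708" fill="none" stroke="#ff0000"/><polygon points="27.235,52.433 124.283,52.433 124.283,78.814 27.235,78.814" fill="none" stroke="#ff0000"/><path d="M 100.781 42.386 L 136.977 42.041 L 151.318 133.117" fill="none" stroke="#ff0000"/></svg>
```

(Gcodetools for Inkscape — laser output)
G21
G90
G0 X231.469 Y28.140
M4 S908
G1 X226.581 Y35.103 F1024
G1 X197.140 Y38.890
G1 X159.834 Y42.257
G1 X131.354 Y47.962
G1 X128.388 Y58.759
G0 X181.897 Y107.060
M4 S908
G1 X226.691 Y41.703 F1024
G0 X27.235 Y108.978
M4 S908
G1 X124.283 Y108.978 F1024
G1 X124.283 Y82.597
G1 X27.235 Y82.597
G1 X27.235 Y108.978
G0 X100.781 Y119.025
M4 S908
G1 X136.977 Y119.370 F1024
G1 X151.318 Y28.294
M5

1 u = 1 mm; y_m = 161.411 − y.

[1] `<path>` cubic bezier, #ff0000→cut S908 F1024: (231.469,28.140) → (226.581,35.103) → (197.140,38.890) → (159.834,42.257) → (131.354,47.962) → (128.388,58.759)

[2] `<path>` line segment, #ff0000→cut S908 F1024: (181.897,107.060) → (226.691,41.703)

[3] `<polygon>` rectangle, #ff0000→cut S908 F1024: (27.235,108.978) → (124.283,108.978) → (124.283,82.597) → (27.235,82.597) → (27.235,108.978) (closed)

[4] `<path>` open polyline, #ff0000→cut S908 F1024: (100.781,119.025) → (136.977,119.370) → (151.318,28.294)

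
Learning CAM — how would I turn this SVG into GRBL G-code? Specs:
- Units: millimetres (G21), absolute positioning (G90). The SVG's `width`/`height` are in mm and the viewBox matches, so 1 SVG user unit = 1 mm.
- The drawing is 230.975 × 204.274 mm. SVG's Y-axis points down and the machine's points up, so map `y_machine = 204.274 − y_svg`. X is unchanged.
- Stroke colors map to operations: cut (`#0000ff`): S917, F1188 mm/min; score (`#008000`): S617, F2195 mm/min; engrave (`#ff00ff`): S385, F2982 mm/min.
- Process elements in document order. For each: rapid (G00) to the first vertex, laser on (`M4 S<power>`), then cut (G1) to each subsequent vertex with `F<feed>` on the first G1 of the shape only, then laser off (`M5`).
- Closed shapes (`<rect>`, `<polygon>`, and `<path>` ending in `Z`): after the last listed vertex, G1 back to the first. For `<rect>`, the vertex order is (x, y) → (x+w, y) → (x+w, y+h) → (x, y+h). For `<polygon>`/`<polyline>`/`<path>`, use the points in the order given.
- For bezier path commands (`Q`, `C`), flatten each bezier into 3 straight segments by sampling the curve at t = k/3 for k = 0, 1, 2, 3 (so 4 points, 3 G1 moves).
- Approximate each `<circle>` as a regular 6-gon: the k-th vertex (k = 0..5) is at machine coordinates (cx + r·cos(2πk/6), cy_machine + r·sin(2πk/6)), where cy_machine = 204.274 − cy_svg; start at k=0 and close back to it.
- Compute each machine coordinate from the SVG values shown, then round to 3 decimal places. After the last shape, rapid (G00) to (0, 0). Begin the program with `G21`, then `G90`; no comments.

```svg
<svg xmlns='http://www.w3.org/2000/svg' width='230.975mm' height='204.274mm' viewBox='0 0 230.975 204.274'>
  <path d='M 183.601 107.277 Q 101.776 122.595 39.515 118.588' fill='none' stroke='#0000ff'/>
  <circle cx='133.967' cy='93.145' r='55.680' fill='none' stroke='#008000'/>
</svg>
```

G21
G90
G00 X183.601 Y96.997
M4 S917
G1 X131.225 Y88.932 F1188
G1 X83.196 Y85.162
G1 X39.515 Y85.686
M5
G00 X189.647 Y111.129
M4 S617
G1 X161.807 Y159.349 F2195
G1 X106.127 Y159.349
G1 X78.287 Y111.129
G1 X106.127 Y62.909
G1 X161.807 Y62.909
G1 X189.647 Y111.129
M5
G00 X0.000 Y0.000

Since the viewBox matches the mm dimensions, user units are millimetres directly. The only transform is the Y-flip y_m = 204.274 − y_svg.

Shape 1 is a quadratic bezier drawn with `<path>`. Its stroke #0000ff means cut at S917, F1188. After flipping Y the toolpath is (183.601,96.997) → (131.225,88.932) → (83.196,85.162) → (39.515,85.686).

Shape 2 is a circle drawn with `<circle>`. Its stroke #008000 means score at S617, F2195. After flipping Y the toolpath is (189.647,111.129) → (161.807,159.349) → (106.127,159.349) → (78.287,111.129) → (106.127,62.909) → (161.807,62.909) → (189.647,111.129), returning to the start.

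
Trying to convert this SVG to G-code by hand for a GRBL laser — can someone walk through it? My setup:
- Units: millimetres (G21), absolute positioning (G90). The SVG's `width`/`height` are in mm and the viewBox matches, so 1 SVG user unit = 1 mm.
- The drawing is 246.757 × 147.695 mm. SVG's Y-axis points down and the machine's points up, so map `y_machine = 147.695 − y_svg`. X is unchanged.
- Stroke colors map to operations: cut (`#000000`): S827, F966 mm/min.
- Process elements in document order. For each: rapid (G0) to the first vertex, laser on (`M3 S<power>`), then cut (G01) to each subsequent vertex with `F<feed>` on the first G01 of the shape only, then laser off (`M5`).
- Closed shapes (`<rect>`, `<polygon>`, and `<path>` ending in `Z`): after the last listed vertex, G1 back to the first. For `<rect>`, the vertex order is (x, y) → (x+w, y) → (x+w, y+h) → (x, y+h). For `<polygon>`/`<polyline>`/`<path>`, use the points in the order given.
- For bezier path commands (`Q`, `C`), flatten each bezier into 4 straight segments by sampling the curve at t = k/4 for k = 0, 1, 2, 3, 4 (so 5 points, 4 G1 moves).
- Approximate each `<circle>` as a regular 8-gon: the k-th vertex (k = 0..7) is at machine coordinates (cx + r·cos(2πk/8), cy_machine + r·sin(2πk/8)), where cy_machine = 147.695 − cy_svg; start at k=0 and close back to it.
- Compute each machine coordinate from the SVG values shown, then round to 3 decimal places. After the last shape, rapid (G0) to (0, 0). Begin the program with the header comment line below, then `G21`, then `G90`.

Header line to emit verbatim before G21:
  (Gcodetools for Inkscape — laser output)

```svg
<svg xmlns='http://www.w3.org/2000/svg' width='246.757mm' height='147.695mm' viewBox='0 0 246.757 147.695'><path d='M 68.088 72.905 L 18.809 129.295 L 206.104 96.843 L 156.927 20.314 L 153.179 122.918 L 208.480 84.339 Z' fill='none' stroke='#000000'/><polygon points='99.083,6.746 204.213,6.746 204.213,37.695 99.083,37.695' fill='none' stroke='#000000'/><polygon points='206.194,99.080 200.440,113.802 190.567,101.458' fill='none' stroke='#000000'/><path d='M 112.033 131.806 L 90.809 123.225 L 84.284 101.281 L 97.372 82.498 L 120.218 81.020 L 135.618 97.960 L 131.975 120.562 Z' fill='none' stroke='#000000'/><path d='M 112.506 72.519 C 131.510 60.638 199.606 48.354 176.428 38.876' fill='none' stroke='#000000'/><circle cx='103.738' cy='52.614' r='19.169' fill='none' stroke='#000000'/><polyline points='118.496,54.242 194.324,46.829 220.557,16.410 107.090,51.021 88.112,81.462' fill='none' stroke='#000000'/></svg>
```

viewBox `0 0 246.757 147.695` with mm width/height → 1 unit = 1 mm. Flip: y_m = 147.695 − y_svg.

**Shape 1** — `<path>` closed polygon, stroke `#000000` → cut (S827, F966). Machine vertices: (68.088,74.790) → (18.809,18.400) → (206.104,50.852) → (156.927,127.381) → (153.179,24.777) → (208.480,63.356) → (68.088,74.790). Closed: final G1 returns to the first vertex.

**Shape 2** — `<polygon>` rectangle, stroke `#000000` → cut (S827, F966). Machine vertices: (99.083,140.949) → (204.213,140.949) → (204.213,110.000) → (99.083,110.000) → (99.083,140.949). Closed: final G1 returns to the first vertex.

**Shape 3** — `<polygon>` regular polygon, stroke `#000000` → cut (S827, F966). Machine vertices: (206.194,48.615) → (200.440,33.893) → (190.567,46.237) → (206.194,48.615). Closed: final G1 returns to the first vertex.

**Shape 4** — `<path>` regular polygon, stroke `#000000` → cut (S827, F966). Machine vertices: (112.033,15.889) → (90.809,24.470) → (84.284,46.414) → (97.372,65.197) → (120.218,66.675) → (135.618,49.735) → (131.975,27.133) → (112.033,15.889). Closed: final G1 returns to the first vertex.

**Shape 5** — `<path>` cubic bezier, stroke `#000000` → cut (S827, F966). Control points (SVG): P0=(112.506,72.519), P1=(131.510,60.638), P2=(199.606,48.354), P3=(176.428,38.876); sampled at t=k/4. Machine vertices: (112.506,75.176) → (133.771,84.112) → (160.285,92.899) → (178.891,101.235) → (176.428,108.819). Open path.

**Shape 6** — `<circle>` circle, stroke `#000000` → cut (S827, F966). Machine vertices: (122.907,95.081) → (117.293,108.636) → (103.738,114.250) → (90.183,108.636) → (84.569,95.081) → (90.183,81.526) → (103.738,75.912) → (117.293,81.526) → (122.907,95.081). Closed: final G1 returns to the first vertex.

**Shape 7** — `<polyline>` open polyline, stroke `#000000` → cut (S827, F966). Machine vertices: (118.496,93.453) → (194.324,100.866) → (220.557,131.285) → (107.090,96.674) → (88.112,66.233). Open path.

(Gcodetools for Inkscape — laser output)
G21
G90
G0 X68.088 Y74.790
M3 S827
G01 X18.809 Y18.400 F966
G01 X206.104 Y50.852
G01 X156.927 Y127.381
G01 X153.179 Y24.777
G01 X208.480 Y63.356
G01 X68.088 Y74.790
M5
G0 X99.083 Y140.949
M3 S827
G01 X204.213 Y140.949 F966
G01 X204.213 Y110.000
G01 X99.083 Y110.000
G01 X99.083 Y140.949
M5
G0 X206.194 Y48.615
M3 S827
G01 X200.440 Y33.893 F966
G01 X190.567 Y46.237
G01 X206.194 Y48.615
M5
G0 X112.033 Y15.889
M3 S827
G01 X90.809 Y24.470 F966
G01 X84.284 Y46.414
G01 X97.372 Y65.197
G01 X120.218 Y66.675
G01 X135.618 Y49.735
G01 X131.975 Y27.133
G01 X112.033 Y15.889
M5
G0 X112.506 Y75.176
M3 S827
G01 X133.771 Y84.112 F966
G01 X160.285 Y92.899
G01 X178.891 Y101.235
G01 X176.428 Y108.819
M5
G0 X122.907 Y95.081
M3 S827
G01 X117.293 Y108.636 F966
G01 X103.738 Y114.250
G01 X90.183 Y108.636
G01 X84.569 Y95.081
G01 X90.183 Y81.526
G01 X103.738 Y75.912
G01 X117.293 Y81.526
G01 X122.907 Y95.081
M5
G0 X118.496 Y93.453
M3 S827
G01 X194.324 Y100.866 F966
G01 X220.557 Y131.285
G01 X107.090 Y96.674
G01 X88.112 Y66.233
M5
G0 X0.000 Y0.000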